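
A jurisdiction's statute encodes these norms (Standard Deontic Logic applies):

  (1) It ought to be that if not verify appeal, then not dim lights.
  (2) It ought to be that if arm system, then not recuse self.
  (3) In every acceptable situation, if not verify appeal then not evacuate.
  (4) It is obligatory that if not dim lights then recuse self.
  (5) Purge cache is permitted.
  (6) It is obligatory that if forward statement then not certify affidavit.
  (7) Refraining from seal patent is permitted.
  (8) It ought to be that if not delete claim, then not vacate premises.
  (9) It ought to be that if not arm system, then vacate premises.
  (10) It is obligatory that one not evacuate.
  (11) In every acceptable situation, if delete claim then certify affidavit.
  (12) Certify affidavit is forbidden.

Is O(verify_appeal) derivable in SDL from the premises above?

Premise 12, F(certify_affidavit), is equivalent to O(¬certify_affidavit).
The contrapositive of premise 11 (O(delete_claim → certify_affidavit)) is O(¬certify_affidavit → ¬delete_claim), and O(¬certify_affidavit) is already established, so O(¬delete_claim).
Applying K to premise 8 (O(¬delete_claim → ¬vacate_premises)) and O(¬delete_claim) yields O(¬vacate_premises).
The contrapositive of premise 9 (O(¬arm_system → vacate_premises)) is O(¬vacate_premises → arm_system), and O(¬vacate_premises) is already established, so O(arm_system).
With premise 2, O(arm_system → ¬recuse_self), the K-axiom yields O(¬recuse_self).
Premise 4, O(¬dim_lights → recuse_self), contraposes to O(¬recuse_self → dim_lights); with O(¬recuse_self) we get O(dim_lights).
The contrapositive of premise 1 (O(¬verify_appeal → ¬dim_lights)) is O(dim_lights → verify_appeal), and O(dim_lights) is already established, so O(verify_appeal).
Premises 3, 5, 6, 7, 10 do not contribute to this derivation.
So O(verify_appeal) follows.

Yes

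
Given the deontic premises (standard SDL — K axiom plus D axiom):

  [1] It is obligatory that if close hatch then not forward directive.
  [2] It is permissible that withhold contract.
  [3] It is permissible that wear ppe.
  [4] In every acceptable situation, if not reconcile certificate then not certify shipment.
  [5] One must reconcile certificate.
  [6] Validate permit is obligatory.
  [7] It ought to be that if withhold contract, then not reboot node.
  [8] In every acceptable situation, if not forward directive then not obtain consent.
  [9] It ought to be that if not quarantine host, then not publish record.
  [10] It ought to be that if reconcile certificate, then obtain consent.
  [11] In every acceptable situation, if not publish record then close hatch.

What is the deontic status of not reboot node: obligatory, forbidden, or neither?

Premise 7 is O(withhold_contract → ¬reboot_node), but O(withhold_contract) is not derivable from the premises (the permission P(withhold_contract) asserts only ¬O(¬withhold_contract), not O(withhold_contract)), so it does not yield O(¬reboot_node).
No premise or chain of K-axiom applications forces O(¬reboot_node), and none forces O(reboot_node). So ¬reboot_node is neither obligatory nor forbidden under these norms.

Neither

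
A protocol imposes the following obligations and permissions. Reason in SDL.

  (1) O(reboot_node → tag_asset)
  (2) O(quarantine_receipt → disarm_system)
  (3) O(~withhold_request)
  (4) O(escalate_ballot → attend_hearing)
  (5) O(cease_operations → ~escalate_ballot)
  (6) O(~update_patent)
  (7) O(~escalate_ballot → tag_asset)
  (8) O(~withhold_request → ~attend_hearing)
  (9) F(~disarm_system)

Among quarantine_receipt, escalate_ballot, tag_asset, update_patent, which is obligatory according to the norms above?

Premise 3 states O(~withhold_request) outright.
From O(~withhold_request) and premise 8, O(~withhold_request → ~attend_hearing), we obtain O(~attend_hearing).
The contrapositive of premise 4 (O(escalate_ballot → attend_hearing)) is O(~attend_hearing → ~escalate_ballot), and O(~attend_hearing) is already established, so O(~escalate_ballot).
Applying K to premise 7 (O(~escalate_ballot → tag_asset)) and O(~escalate_ballot) yields O(tag_asset).
So O(tag_asset) holds — tag_asset is obligatory. None of the other listed options is made obligatory by any chain of premises.

tag_asset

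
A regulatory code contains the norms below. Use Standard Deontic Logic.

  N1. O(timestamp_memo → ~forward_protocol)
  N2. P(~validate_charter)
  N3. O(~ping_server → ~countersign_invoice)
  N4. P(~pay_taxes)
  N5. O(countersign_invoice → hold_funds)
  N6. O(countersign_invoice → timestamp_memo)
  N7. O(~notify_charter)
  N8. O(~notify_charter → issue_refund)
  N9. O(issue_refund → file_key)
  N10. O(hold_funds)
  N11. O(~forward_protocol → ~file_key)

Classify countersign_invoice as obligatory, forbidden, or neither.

From premise 7 we have O(~notify_charter).
With premise 8, O(~notify_charter → issue_refund), the K-axiom yields O(issue_refund).
Premise 9 is O(issue_refund → file_key); since O(issue_refund), deontic closure gives O(file_key).
Premise 11 is O(~forward_protocol → ~file_key); contrapositively O(file_key → forward_protocol). Since O(file_key) holds, K gives O(forward_protocol).
Premise 1 is O(timestamp_memo → ~forward_protocol); contrapositively O(forward_protocol → ~timestamp_memo). Since O(forward_protocol) holds, K gives O(~timestamp_memo).
Premise 6, O(countersign_invoice → timestamp_memo), contraposes to O(~timestamp_memo → ~countersign_invoice); with O(~timestamp_memo) we get O(~countersign_invoice).
Premises 2, 3, 4, 5, 10 do not contribute to this derivation.
Thus O(~countersign_invoice), which is F(countersign_invoice): countersign_invoice is forbidden.

Forbidden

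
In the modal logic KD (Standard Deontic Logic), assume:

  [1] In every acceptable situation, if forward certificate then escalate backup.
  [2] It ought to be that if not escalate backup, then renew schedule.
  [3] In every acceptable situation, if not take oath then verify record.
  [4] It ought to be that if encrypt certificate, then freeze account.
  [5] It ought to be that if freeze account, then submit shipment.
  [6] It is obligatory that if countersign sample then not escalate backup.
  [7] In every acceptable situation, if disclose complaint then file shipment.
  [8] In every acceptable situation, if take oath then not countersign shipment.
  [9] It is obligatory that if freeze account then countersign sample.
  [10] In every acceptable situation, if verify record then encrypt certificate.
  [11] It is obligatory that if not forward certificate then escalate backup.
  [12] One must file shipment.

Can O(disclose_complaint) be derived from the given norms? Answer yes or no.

Premise 7 is O(disclose_complaint → file_shipment); even if O(file_shipment) held, inferring O(disclose_complaint) would be affirming the consequent — invalid.
No other premise forces O(disclose_complaint). An ideal world satisfying every premise can still have disclose_complaint false, so O(disclose_complaint) is not derivable.

No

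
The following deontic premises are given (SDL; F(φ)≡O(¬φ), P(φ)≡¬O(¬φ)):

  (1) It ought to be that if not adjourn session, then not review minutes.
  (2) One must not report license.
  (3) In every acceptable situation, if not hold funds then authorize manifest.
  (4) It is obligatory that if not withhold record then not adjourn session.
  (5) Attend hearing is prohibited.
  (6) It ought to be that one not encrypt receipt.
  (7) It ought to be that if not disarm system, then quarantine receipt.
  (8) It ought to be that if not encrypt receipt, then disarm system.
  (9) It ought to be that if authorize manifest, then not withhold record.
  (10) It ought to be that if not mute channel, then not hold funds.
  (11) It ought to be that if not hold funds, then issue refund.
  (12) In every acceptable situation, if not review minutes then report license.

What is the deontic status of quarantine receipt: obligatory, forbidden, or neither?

Premise 7 is O(¬disarm_system → quarantine_receipt), but O(¬disarm_system) is not derivable from the premises, so it does not yield O(quarantine_receipt).
No premise or chain of K-axiom applications forces O(quarantine_receipt), and none forces O(¬quarantine_receipt). So quarantine_receipt is neither obligatory nor forbidden under these norms.

Neither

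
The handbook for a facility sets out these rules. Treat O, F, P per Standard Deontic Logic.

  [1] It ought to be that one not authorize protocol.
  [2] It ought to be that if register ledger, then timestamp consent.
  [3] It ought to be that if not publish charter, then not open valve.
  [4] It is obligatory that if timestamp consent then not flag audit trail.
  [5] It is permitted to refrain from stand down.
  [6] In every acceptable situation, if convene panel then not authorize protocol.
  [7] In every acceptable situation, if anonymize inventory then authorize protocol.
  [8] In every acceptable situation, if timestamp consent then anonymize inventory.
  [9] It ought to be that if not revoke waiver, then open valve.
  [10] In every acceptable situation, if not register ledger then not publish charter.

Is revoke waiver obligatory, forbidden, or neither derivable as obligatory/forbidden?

Obligatory

Premise 1 states O(¬authorize_protocol) outright.
Premise 7, O(anonymize_inventory → authorize_protocol), contraposes to O(¬authorize_protocol → ¬anonymize_inventory); with O(¬authorize_protocol) we get O(¬anonymize_inventory).
Premise 8, O(timestamp_consent → anonymize_inventory), contraposes to O(¬anonymize_inventory → ¬timestamp_consent); with O(¬anonymize_inventory) we get O(¬timestamp_consent).
The contrapositive of premise 2 (O(register_ledger → timestamp_consent)) is O(¬timestamp_consent → ¬register_ledger), and O(¬timestamp_consent) is already established, so O(¬register_ledger).
From O(¬register_ledger) and premise 10, O(¬register_ledger → ¬publish_charter), we obtain O(¬publish_charter).
With premise 3, O(¬publish_charter → ¬open_valve), the K-axiom yields O(¬open_valve).
The contrapositive of premise 9 (O(¬revoke_waiver → open_valve)) is O(¬open_valve → revoke_waiver), and O(¬open_valve) is already established, so O(revoke_waiver).
Premises 4, 5, 6 do not contribute to this derivation.
Hence revoke_waiver is obligatory.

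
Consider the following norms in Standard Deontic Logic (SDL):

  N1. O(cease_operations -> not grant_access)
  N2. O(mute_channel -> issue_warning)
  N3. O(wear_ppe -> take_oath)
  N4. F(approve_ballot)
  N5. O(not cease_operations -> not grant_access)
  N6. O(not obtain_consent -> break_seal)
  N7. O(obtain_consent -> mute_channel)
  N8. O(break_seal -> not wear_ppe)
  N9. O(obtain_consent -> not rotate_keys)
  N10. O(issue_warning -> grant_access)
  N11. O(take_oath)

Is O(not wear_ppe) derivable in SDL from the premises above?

Yes

Premises 5 and 1 cover both cases: O(not cease_operations -> not grant_access) and O(cease_operations -> not grant_access). Since not cease_operations ∨ cease_operations is a tautology, O(not grant_access) follows.
The contrapositive of premise 10 (O(issue_warning -> grant_access)) is O(not grant_access -> not issue_warning), and O(not grant_access) is already established, so O(not issue_warning).
Premise 2 is O(mute_channel -> issue_warning); contrapositively O(not issue_warning -> not mute_channel). Since O(not issue_warning) holds, K gives O(not mute_channel).
Premise 7, O(obtain_consent -> mute_channel), contraposes to O(not mute_channel -> not obtain_consent); with O(not mute_channel) we get O(not obtain_consent).
From O(not obtain_consent) and premise 6, O(not obtain_consent -> break_seal), we obtain O(break_seal).
Applying K to premise 8 (O(break_seal -> not wear_ppe)) and O(break_seal) yields O(not wear_ppe).
Premises 3, 4, 9, 11 do not contribute to this derivation.
So O(not wear_ppe) follows.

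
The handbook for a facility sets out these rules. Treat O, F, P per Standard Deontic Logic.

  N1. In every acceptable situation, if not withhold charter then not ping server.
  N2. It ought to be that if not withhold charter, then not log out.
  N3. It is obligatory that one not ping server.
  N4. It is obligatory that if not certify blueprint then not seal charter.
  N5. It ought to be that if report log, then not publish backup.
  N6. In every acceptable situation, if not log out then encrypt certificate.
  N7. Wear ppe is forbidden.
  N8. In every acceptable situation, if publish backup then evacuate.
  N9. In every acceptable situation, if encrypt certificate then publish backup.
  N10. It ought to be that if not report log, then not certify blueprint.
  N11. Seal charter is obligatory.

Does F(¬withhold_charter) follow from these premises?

Premise 11 states O(seal_charter) outright.
Premise 4, O(¬certify_blueprint → ¬seal_charter), contraposes to O(seal_charter → certify_blueprint); with O(seal_charter) we get O(certify_blueprint).
Premise 10 is O(¬report_log → ¬certify_blueprint); contrapositively O(certify_blueprint → report_log). Since O(certify_blueprint) holds, K gives O(report_log).
Premise 5 is O(report_log → ¬publish_backup); since O(report_log), deontic closure gives O(¬publish_backup).
Premise 9 is O(encrypt_certificate → publish_backup); contrapositively O(¬publish_backup → ¬encrypt_certificate). Since O(¬publish_backup) holds, K gives O(¬encrypt_certificate).
The contrapositive of premise 6 (O(¬log_out → encrypt_certificate)) is O(¬encrypt_certificate → log_out), and O(¬encrypt_certificate) is already established, so O(log_out).
Premise 2 is O(¬withhold_charter → ¬log_out); contrapositively O(log_out → withhold_charter). Since O(log_out) holds, K gives O(withhold_charter).
Premises 1, 3, 7, 8 do not contribute to this derivation.
So O(withhold_charter) holds, i.e. F(¬withhold_charter). The claim follows.

Yes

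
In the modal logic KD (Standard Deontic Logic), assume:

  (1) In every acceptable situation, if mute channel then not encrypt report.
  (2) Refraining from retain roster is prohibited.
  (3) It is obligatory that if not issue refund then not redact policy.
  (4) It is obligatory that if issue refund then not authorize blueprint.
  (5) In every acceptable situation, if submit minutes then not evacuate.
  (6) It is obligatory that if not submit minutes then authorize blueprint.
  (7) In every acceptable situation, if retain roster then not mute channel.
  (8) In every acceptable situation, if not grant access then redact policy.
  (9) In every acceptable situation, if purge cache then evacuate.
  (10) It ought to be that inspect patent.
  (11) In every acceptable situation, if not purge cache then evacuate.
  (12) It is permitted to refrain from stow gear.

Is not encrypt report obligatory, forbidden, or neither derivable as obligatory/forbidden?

Premise 1 is O(mute_channel → ¬encrypt_report), but O(mute_channel) is not derivable from the premises, so it does not yield O(¬encrypt_report).
No premise or chain of K-axiom applications forces O(¬encrypt_report), and none forces O(encrypt_report). So ¬encrypt_report is neither obligatory nor forbidden under these norms.

Neither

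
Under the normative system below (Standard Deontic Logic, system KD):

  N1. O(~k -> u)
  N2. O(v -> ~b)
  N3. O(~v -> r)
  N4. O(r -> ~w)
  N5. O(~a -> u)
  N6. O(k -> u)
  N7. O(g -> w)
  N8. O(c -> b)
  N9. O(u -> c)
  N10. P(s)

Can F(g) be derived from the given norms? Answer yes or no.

Yes

By case analysis on ~k: premise 1 gives O(~k -> u) and premise 6 gives O(k -> u), so O(u) either way.
Premise 9 is O(u -> c); since O(u), deontic closure gives O(c).
Applying K to premise 8 (O(c -> b)) and O(c) yields O(b).
Premise 2, O(v -> ~b), contraposes to O(b -> ~v); with O(b) we get O(~v).
With premise 3, O(~v -> r), the K-axiom yields O(r).
Premise 4 is O(r -> ~w); since O(r), deontic closure gives O(~w).
Premise 7 is O(g -> w); contrapositively O(~w -> ~g). Since O(~w) holds, K gives O(~g).
Premises 5, 10 do not contribute to this derivation.
So O(~g) holds, i.e. F(g). The claim follows.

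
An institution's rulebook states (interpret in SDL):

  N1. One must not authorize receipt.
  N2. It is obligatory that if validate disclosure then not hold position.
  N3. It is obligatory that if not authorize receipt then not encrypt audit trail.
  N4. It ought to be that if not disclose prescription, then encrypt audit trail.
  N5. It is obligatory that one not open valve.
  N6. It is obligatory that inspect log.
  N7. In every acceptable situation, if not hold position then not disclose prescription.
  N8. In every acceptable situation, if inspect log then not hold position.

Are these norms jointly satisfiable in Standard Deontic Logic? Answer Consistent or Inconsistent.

From premise 6 we have O(inspect_log).
With premise 8, O(inspect_log → ¬hold_position), the K-axiom yields O(¬hold_position).
Applying K to premise 7 (O(¬hold_position → ¬disclose_prescription)) and O(¬hold_position) yields O(¬disclose_prescription).
Premise 4 is O(¬disclose_prescription → encrypt_audit_trail); since O(¬disclose_prescription), deontic closure gives O(encrypt_audit_trail).
Premise 3, O(¬authorize_receipt → ¬encrypt_audit_trail), contraposes to O(encrypt_audit_trail → authorize_receipt); with O(encrypt_audit_trail) we get O(authorize_receipt).
But premise 1, F(authorize_receipt), means O(¬authorize_receipt).
We now have both O(authorize_receipt) and O(¬authorize_receipt) — authorize_receipt is simultaneously obligatory and forbidden, violating the D-axiom.

Inconsistent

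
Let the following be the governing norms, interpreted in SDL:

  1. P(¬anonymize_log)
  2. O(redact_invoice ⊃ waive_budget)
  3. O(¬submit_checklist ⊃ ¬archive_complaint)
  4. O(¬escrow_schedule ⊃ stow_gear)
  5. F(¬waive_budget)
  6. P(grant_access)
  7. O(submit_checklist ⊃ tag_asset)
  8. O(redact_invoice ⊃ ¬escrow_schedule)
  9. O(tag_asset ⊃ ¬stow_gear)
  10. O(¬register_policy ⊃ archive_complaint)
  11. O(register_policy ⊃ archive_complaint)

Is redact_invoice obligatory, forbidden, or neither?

Forbidden

By case analysis on register_policy: premise 11 gives O(register_policy ⊃ archive_complaint) and premise 10 gives O(¬register_policy ⊃ archive_complaint), so O(archive_complaint) either way.
Premise 3 is O(¬submit_checklist ⊃ ¬archive_complaint); contrapositively O(archive_complaint ⊃ submit_checklist). Since O(archive_complaint) holds, K gives O(submit_checklist).
Premise 7 is O(submit_checklist ⊃ tag_asset); since O(submit_checklist), deontic closure gives O(tag_asset).
Applying K to premise 9 (O(tag_asset ⊃ ¬stow_gear)) and O(tag_asset) yields O(¬stow_gear).
Premise 4 is O(¬escrow_schedule ⊃ stow_gear); contrapositively O(¬stow_gear ⊃ escrow_schedule). Since O(¬stow_gear) holds, K gives O(escrow_schedule).
The contrapositive of premise 8 (O(redact_invoice ⊃ ¬escrow_schedule)) is O(escrow_schedule ⊃ ¬redact_invoice), and O(escrow_schedule) is already established, so O(¬redact_invoice).
Premises 1, 2, 5, 6 do not contribute to this derivation.
Thus O(¬redact_invoice), which is F(redact_invoice): redact_invoice is forbidden.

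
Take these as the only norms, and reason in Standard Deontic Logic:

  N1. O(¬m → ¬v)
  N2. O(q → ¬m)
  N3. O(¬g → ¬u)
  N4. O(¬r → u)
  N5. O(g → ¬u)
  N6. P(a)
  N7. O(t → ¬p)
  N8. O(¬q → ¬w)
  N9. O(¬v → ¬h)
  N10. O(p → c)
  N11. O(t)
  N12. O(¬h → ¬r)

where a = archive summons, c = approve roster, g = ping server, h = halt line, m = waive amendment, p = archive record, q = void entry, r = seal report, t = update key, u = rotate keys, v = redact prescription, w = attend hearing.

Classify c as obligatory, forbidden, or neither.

Neither

Premise 10 is O(p → c), but O(p) is not derivable from the premises, so it does not yield O(c).
No premise or chain of K-axiom applications forces O(c), and none forces O(¬c). So c is neither obligatory nor forbidden under these norms.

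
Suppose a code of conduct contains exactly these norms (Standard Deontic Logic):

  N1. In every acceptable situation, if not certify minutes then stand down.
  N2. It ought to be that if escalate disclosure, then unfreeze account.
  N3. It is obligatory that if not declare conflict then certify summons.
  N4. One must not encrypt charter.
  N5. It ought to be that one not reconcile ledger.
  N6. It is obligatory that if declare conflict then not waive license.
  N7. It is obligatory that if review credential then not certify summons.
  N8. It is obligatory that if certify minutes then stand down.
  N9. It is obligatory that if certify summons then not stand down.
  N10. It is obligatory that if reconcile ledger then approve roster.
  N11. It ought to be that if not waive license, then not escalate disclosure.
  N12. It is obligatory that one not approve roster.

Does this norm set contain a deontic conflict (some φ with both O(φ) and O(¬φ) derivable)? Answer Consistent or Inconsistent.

Consistent

Premise 10 is O(reconcile_ledger → approve_roster), but O(reconcile_ledger) is not derivable from the premises, so it does not yield O(approve_roster).
So O(approve_roster) is not derivable, and the apparent clash with O(¬approve_roster) does not arise.
A world satisfying every obligation exists (e.g. approve_roster=false, certify_minutes=false, certify_summons=false, declare_conflict=true, encrypt_charter=false, escalate_disclosure=false, reconcile_ledger=false, review_credential=false, stand_down=true, unfreeze_account=false, waive_license=false); no atom is both obligatory and forbidden, so the set is consistent.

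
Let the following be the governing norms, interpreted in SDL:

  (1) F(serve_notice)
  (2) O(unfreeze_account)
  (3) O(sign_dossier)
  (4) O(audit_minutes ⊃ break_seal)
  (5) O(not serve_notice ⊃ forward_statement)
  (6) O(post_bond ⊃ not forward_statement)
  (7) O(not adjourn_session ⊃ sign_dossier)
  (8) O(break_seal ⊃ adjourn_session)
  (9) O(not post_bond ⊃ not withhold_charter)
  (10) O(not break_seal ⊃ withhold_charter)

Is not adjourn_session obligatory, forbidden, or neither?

Premise 1 is F(serve_notice), i.e. O(not serve_notice).
Applying K to premise 5 (O(not serve_notice ⊃ forward_statement)) and O(not serve_notice) yields O(forward_statement).
Premise 6 is O(post_bond ⊃ not forward_statement); contrapositively O(forward_statement ⊃ not post_bond). Since O(forward_statement) holds, K gives O(not post_bond).
From O(not post_bond) and premise 9, O(not post_bond ⊃ not withhold_charter), we obtain O(not withhold_charter).
Premise 10, O(not break_seal ⊃ withhold_charter), contraposes to O(not withhold_charter ⊃ break_seal); with O(not withhold_charter) we get O(break_seal).
Applying K to premise 8 (O(break_seal ⊃ adjourn_session)) and O(break_seal) yields O(adjourn_session).
Premises 2, 3, 4, 7 do not contribute to this derivation.
Thus O(adjourn_session), which is F(not adjourn_session): not adjourn_session is forbidden.

Forbidden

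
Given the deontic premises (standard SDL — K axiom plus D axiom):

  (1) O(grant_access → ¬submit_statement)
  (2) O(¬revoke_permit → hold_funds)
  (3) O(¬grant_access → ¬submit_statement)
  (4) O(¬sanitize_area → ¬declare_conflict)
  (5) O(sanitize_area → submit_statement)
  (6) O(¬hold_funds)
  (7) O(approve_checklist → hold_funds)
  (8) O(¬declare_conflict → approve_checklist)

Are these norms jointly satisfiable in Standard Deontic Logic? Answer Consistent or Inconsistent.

Premises 3 and 1 are O(¬grant_access → ¬submit_statement) and O(grant_access → ¬submit_statement); every ideal world satisfies ¬grant_access or grant_access, so in either case ¬submit_statement holds — hence O(¬submit_statement).
Premise 5 is O(sanitize_area → submit_statement); contrapositively O(¬submit_statement → ¬sanitize_area). Since O(¬submit_statement) holds, K gives O(¬sanitize_area).
From O(¬sanitize_area) and premise 4, O(¬sanitize_area → ¬declare_conflict), we obtain O(¬declare_conflict).
From O(¬declare_conflict) and premise 8, O(¬declare_conflict → approve_checklist), we obtain O(approve_checklist).
Applying K to premise 7 (O(approve_checklist → hold_funds)) and O(approve_checklist) yields O(hold_funds).
But premise 6 directly asserts O(¬hold_funds).
We now have both O(hold_funds) and O(¬hold_funds) — hold_funds is simultaneously obligatory and forbidden, violating the D-axiom.

Inconsistent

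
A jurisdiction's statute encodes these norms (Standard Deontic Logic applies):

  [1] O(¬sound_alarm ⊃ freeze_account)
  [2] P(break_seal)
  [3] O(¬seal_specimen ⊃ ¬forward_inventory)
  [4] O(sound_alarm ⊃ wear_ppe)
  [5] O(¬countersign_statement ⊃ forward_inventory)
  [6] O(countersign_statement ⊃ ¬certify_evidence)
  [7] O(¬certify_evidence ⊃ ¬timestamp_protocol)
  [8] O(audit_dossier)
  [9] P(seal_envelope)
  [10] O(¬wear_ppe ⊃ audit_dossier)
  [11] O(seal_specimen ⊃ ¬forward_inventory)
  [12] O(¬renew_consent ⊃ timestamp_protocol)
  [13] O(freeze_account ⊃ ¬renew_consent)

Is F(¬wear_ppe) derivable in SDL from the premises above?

Yes

Premises 3 and 11 are O(¬seal_specimen ⊃ ¬forward_inventory) and O(seal_specimen ⊃ ¬forward_inventory); every ideal world satisfies ¬seal_specimen or seal_specimen, so in either case ¬forward_inventory holds — hence O(¬forward_inventory).
Premise 5, O(¬countersign_statement ⊃ forward_inventory), contraposes to O(¬forward_inventory ⊃ countersign_statement); with O(¬forward_inventory) we get O(countersign_statement).
Applying K to premise 6 (O(countersign_statement ⊃ ¬certify_evidence)) and O(countersign_statement) yields O(¬certify_evidence).
Premise 7 is O(¬certify_evidence ⊃ ¬timestamp_protocol); since O(¬certify_evidence), deontic closure gives O(¬timestamp_protocol).
The contrapositive of premise 12 (O(¬renew_consent ⊃ timestamp_protocol)) is O(¬timestamp_protocol ⊃ renew_consent), and O(¬timestamp_protocol) is already established, so O(renew_consent).
Premise 13, O(freeze_account ⊃ ¬renew_consent), contraposes to O(renew_consent ⊃ ¬freeze_account); with O(renew_consent) we get O(¬freeze_account).
The contrapositive of premise 1 (O(¬sound_alarm ⊃ freeze_account)) is O(¬freeze_account ⊃ sound_alarm), and O(¬freeze_account) is already established, so O(sound_alarm).
Premise 4 is O(sound_alarm ⊃ wear_ppe); since O(sound_alarm), deontic closure gives O(wear_ppe).
Premises 2, 8, 9, 10 do not contribute to this derivation.
So O(wear_ppe) holds, i.e. F(¬wear_ppe). The claim follows.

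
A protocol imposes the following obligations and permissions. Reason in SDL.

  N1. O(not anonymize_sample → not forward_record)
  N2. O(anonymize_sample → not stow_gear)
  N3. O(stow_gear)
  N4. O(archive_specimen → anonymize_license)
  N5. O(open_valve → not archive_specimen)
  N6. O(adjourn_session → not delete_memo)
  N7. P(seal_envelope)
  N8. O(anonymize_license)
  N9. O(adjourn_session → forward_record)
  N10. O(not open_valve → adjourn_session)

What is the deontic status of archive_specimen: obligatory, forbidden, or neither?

Premise 3 states O(stow_gear) outright.
The contrapositive of premise 2 (O(anonymize_sample → not stow_gear)) is O(stow_gear → not anonymize_sample), and O(stow_gear) is already established, so O(not anonymize_sample).
Premise 1 is O(not anonymize_sample → not forward_record); since O(not anonymize_sample), deontic closure gives O(not forward_record).
Premise 9, O(adjourn_session → forward_record), contraposes to O(not forward_record → not adjourn_session); with O(not forward_record) we get O(not adjourn_session).
Premise 10 is O(not open_valve → adjourn_session); contrapositively O(not adjourn_session → open_valve). Since O(not adjourn_session) holds, K gives O(open_valve).
With premise 5, O(open_valve → not archive_specimen), the K-axiom yields O(not archive_specimen).
Premises 4, 6, 7, 8 do not contribute to this derivation.
Thus O(not archive_specimen), which is F(archive_specimen): archive_specimen is forbidden.

Forbidden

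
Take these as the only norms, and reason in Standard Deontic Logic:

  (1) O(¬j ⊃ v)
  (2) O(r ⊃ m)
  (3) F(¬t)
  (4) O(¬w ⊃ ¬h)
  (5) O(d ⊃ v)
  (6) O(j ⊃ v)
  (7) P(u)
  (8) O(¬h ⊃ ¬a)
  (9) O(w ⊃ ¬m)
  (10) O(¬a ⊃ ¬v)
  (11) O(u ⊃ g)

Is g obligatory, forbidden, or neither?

Premise 11 is O(u ⊃ g), but O(u) is not derivable from the premises (the permission P(u) asserts only ¬O(¬u), not O(u)), so it does not yield O(g).
No premise or chain of K-axiom applications forces O(g), and none forces O(¬g). So g is neither obligatory nor forbidden under these norms.

Neither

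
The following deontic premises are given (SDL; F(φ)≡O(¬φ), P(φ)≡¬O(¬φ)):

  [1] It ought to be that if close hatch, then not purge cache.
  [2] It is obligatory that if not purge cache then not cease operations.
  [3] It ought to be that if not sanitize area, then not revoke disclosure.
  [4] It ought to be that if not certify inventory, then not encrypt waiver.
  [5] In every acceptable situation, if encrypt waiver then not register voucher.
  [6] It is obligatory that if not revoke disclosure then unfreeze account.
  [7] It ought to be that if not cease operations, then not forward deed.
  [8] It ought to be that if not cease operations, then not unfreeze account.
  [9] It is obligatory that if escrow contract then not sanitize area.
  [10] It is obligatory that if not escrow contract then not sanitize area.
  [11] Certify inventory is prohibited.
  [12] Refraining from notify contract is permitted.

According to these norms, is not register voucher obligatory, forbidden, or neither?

Premise 5 is O(encrypt_waiver → ¬register_voucher), but O(encrypt_waiver) is not derivable from the premises, so it does not yield O(¬register_voucher).
No premise or chain of K-axiom applications forces O(¬register_voucher), and none forces O(register_voucher). So ¬register_voucher is neither obligatory nor forbidden under these norms.

Neither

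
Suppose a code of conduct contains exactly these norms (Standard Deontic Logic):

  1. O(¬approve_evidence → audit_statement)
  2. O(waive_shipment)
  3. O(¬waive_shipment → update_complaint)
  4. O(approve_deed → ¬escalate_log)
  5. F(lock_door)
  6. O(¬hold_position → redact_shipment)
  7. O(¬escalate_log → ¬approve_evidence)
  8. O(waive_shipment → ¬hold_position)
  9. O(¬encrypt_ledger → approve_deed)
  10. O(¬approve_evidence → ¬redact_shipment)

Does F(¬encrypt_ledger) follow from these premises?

Yes

Premise 2 states O(waive_shipment) outright.
Premise 8 is O(waive_shipment → ¬hold_position); since O(waive_shipment), deontic closure gives O(¬hold_position).
From O(¬hold_position) and premise 6, O(¬hold_position → redact_shipment), we obtain O(redact_shipment).
The contrapositive of premise 10 (O(¬approve_evidence → ¬redact_shipment)) is O(redact_shipment → approve_evidence), and O(redact_shipment) is already established, so O(approve_evidence).
The contrapositive of premise 7 (O(¬escalate_log → ¬approve_evidence)) is O(approve_evidence → escalate_log), and O(approve_evidence) is already established, so O(escalate_log).
The contrapositive of premise 4 (O(approve_deed → ¬escalate_log)) is O(escalate_log → ¬approve_deed), and O(escalate_log) is already established, so O(¬approve_deed).
Premise 9, O(¬encrypt_ledger → approve_deed), contraposes to O(¬approve_deed → encrypt_ledger); with O(¬approve_deed) we get O(encrypt_ledger).
Premises 1, 3, 5 do not contribute to this derivation.
So O(encrypt_ledger) holds, i.e. F(¬encrypt_ledger). The claim follows.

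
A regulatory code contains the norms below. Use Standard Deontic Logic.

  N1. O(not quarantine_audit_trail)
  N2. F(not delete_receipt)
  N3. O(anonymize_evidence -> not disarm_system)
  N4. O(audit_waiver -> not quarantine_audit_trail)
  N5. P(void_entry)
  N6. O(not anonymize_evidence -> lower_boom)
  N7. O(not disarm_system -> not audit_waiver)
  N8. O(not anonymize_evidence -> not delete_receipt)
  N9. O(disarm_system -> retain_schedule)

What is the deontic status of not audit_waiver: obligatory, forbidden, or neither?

Premise 2 is F(not delete_receipt), i.e. O(delete_receipt).
Premise 8 is O(not anonymize_evidence -> not delete_receipt); contrapositively O(delete_receipt -> anonymize_evidence). Since O(delete_receipt) holds, K gives O(anonymize_evidence).
With premise 3, O(anonymize_evidence -> not disarm_system), the K-axiom yields O(not disarm_system).
Applying K to premise 7 (O(not disarm_system -> not audit_waiver)) and O(not disarm_system) yields O(not audit_waiver).
Premises 1, 4, 5, 6, 9 do not contribute to this derivation.
Hence not audit_waiver is obligatory.

Obligatory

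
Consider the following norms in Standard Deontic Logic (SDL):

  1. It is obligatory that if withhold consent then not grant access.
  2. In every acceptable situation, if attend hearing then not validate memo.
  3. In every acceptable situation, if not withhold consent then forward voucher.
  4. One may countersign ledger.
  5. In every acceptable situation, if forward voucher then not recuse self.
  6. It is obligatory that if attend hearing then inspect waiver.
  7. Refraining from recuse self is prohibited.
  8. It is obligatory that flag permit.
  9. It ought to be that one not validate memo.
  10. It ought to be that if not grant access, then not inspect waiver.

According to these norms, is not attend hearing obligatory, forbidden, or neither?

F(¬recuse_self) at premise 7 means O(recuse_self).
Premise 5, O(forward_voucher → ¬recuse_self), contraposes to O(recuse_self → ¬forward_voucher); with O(recuse_self) we get O(¬forward_voucher).
The contrapositive of premise 3 (O(¬withhold_consent → forward_voucher)) is O(¬forward_voucher → withhold_consent), and O(¬forward_voucher) is already established, so O(withhold_consent).
Premise 1 is O(withhold_consent → ¬grant_access); since O(withhold_consent), deontic closure gives O(¬grant_access).
Applying K to premise 10 (O(¬grant_access → ¬inspect_waiver)) and O(¬grant_access) yields O(¬inspect_waiver).
The contrapositive of premise 6 (O(attend_hearing → inspect_waiver)) is O(¬inspect_waiver → ¬attend_hearing), and O(¬inspect_waiver) is already established, so O(¬attend_hearing).
Premises 2, 4, 8, 9 do not contribute to this derivation.
Hence ¬attend_hearing is obligatory.

Obligatory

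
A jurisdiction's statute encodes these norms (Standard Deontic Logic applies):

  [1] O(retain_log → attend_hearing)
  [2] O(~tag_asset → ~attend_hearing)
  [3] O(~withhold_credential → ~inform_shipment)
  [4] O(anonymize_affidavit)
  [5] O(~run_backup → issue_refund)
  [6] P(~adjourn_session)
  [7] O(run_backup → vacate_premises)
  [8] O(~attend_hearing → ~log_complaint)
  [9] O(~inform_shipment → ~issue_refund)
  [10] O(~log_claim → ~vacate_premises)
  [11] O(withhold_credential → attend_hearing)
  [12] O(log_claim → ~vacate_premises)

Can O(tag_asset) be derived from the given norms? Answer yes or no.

Yes

Premises 10 and 12 cover both cases: O(~log_claim → ~vacate_premises) and O(log_claim → ~vacate_premises). Since ~log_claim ∨ log_claim is a tautology, O(~vacate_premises) follows.
Premise 7 is O(run_backup → vacate_premises); contrapositively O(~vacate_premises → ~run_backup). Since O(~vacate_premises) holds, K gives O(~run_backup).
With premise 5, O(~run_backup → issue_refund), the K-axiom yields O(issue_refund).
The contrapositive of premise 9 (O(~inform_shipment → ~issue_refund)) is O(issue_refund → inform_shipment), and O(issue_refund) is already established, so O(inform_shipment).
Premise 3, O(~withhold_credential → ~inform_shipment), contraposes to O(inform_shipment → withhold_credential); with O(inform_shipment) we get O(withhold_credential).
Premise 11 is O(withhold_credential → attend_hearing); since O(withhold_credential), deontic closure gives O(attend_hearing).
Premise 2 is O(~tag_asset → ~attend_hearing); contrapositively O(attend_hearing → tag_asset). Since O(attend_hearing) holds, K gives O(tag_asset).
Premises 1, 4, 6, 8 do not contribute to this derivation.
So O(tag_asset) follows.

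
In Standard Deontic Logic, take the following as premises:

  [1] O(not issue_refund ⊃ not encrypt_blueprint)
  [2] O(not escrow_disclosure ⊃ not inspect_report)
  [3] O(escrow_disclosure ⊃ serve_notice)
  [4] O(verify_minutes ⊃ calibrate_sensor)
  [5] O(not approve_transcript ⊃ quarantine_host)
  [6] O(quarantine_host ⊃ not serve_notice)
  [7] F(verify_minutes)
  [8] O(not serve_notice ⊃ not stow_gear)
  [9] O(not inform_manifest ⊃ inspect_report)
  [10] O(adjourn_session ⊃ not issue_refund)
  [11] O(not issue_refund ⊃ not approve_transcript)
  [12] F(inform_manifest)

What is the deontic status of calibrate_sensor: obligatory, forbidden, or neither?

Premise 4 is O(verify_minutes ⊃ calibrate_sensor), but O(verify_minutes) is not derivable from the premises, so it does not yield O(calibrate_sensor).
No premise or chain of K-axiom applications forces O(calibrate_sensor), and none forces O(not calibrate_sensor). So calibrate_sensor is neither obligatory nor forbidden under these norms.

Neither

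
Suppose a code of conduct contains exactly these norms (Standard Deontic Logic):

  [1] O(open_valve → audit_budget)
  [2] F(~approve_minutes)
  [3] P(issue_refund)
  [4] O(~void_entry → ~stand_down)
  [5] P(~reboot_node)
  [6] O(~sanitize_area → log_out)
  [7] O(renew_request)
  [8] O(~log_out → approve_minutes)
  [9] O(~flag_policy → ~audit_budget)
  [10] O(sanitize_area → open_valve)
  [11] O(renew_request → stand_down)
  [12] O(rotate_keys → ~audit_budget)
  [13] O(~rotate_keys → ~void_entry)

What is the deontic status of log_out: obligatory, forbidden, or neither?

Obligatory

Premise 7 gives O(renew_request).
With premise 11, O(renew_request → stand_down), the K-axiom yields O(stand_down).
Premise 4, O(~void_entry → ~stand_down), contraposes to O(stand_down → void_entry); with O(stand_down) we get O(void_entry).
Premise 13 is O(~rotate_keys → ~void_entry); contrapositively O(void_entry → rotate_keys). Since O(void_entry) holds, K gives O(rotate_keys).
Applying K to premise 12 (O(rotate_keys → ~audit_budget)) and O(rotate_keys) yields O(~audit_budget).
Premise 1, O(open_valve → audit_budget), contraposes to O(~audit_budget → ~open_valve); with O(~audit_budget) we get O(~open_valve).
Premise 10, O(sanitize_area → open_valve), contraposes to O(~open_valve → ~sanitize_area); with O(~open_valve) we get O(~sanitize_area).
Applying K to premise 6 (O(~sanitize_area → log_out)) and O(~sanitize_area) yields O(log_out).
Premises 2, 3, 5, 8, 9 do not contribute to this derivation.
Hence log_out is obligatory.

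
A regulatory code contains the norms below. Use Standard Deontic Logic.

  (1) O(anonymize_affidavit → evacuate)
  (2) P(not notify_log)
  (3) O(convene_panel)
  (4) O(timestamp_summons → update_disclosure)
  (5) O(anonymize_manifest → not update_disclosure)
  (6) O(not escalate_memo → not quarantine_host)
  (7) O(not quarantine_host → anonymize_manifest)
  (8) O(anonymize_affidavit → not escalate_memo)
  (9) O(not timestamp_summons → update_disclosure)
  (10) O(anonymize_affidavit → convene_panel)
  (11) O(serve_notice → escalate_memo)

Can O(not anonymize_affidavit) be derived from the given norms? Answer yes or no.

Yes

Premises 9 and 4 are O(not timestamp_summons → update_disclosure) and O(timestamp_summons → update_disclosure); every ideal world satisfies not timestamp_summons or timestamp_summons, so in either case update_disclosure holds — hence O(update_disclosure).
Premise 5 is O(anonymize_manifest → not update_disclosure); contrapositively O(update_disclosure → not anonymize_manifest). Since O(update_disclosure) holds, K gives O(not anonymize_manifest).
The contrapositive of premise 7 (O(not quarantine_host → anonymize_manifest)) is O(not anonymize_manifest → quarantine_host), and O(not anonymize_manifest) is already established, so O(quarantine_host).
Premise 6, O(not escalate_memo → not quarantine_host), contraposes to O(quarantine_host → escalate_memo); with O(quarantine_host) we get O(escalate_memo).
Premise 8, O(anonymize_affidavit → not escalate_memo), contraposes to O(escalate_memo → not anonymize_affidavit); with O(escalate_memo) we get O(not anonymize_affidavit).
Premises 1, 2, 3, 10, 11 do not contribute to this derivation.
So O(not anonymize_affidavit) follows.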